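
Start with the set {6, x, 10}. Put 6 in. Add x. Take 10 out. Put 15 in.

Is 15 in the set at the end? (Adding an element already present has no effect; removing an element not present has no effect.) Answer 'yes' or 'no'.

Answer: yes

Derivation:
Tracking the set through each operation:
Start: {10, 6, x}
Event 1 (add 6): already present, no change. Set: {10, 6, x}
Event 2 (add x): already present, no change. Set: {10, 6, x}
Event 3 (remove 10): removed. Set: {6, x}
Event 4 (add 15): added. Set: {15, 6, x}

Final set: {15, 6, x} (size 3)
15 is in the final set.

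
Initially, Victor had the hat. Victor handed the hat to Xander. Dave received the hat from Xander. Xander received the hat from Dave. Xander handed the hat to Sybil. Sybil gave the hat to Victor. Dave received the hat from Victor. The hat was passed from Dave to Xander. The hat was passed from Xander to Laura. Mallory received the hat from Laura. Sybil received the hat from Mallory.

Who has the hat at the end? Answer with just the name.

Tracking the hat through each event:
Start: Victor has the hat.
After event 1: Xander has the hat.
After event 2: Dave has the hat.
After event 3: Xander has the hat.
After event 4: Sybil has the hat.
After event 5: Victor has the hat.
After event 6: Dave has the hat.
After event 7: Xander has the hat.
After event 8: Laura has the hat.
After event 9: Mallory has the hat.
After event 10: Sybil has the hat.

Answer: Sybil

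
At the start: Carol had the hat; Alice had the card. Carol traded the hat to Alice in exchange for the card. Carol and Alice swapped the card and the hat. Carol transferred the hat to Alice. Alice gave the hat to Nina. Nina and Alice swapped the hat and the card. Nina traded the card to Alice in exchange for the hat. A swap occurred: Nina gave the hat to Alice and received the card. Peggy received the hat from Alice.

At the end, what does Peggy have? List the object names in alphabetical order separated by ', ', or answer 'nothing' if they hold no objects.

Answer: hat

Derivation:
Tracking all object holders:
Start: hat:Carol, card:Alice
Event 1 (swap hat<->card: now hat:Alice, card:Carol). State: hat:Alice, card:Carol
Event 2 (swap card<->hat: now card:Alice, hat:Carol). State: hat:Carol, card:Alice
Event 3 (give hat: Carol -> Alice). State: hat:Alice, card:Alice
Event 4 (give hat: Alice -> Nina). State: hat:Nina, card:Alice
Event 5 (swap hat<->card: now hat:Alice, card:Nina). State: hat:Alice, card:Nina
Event 6 (swap card<->hat: now card:Alice, hat:Nina). State: hat:Nina, card:Alice
Event 7 (swap hat<->card: now hat:Alice, card:Nina). State: hat:Alice, card:Nina
Event 8 (give hat: Alice -> Peggy). State: hat:Peggy, card:Nina

Final state: hat:Peggy, card:Nina
Peggy holds: hat.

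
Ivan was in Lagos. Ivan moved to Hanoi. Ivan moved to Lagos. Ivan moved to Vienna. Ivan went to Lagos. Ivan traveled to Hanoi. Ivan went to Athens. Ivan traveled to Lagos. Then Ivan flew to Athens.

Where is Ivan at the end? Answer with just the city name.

Answer: Athens

Derivation:
Tracking Ivan's location:
Start: Ivan is in Lagos.
After move 1: Lagos -> Hanoi. Ivan is in Hanoi.
After move 2: Hanoi -> Lagos. Ivan is in Lagos.
After move 3: Lagos -> Vienna. Ivan is in Vienna.
After move 4: Vienna -> Lagos. Ivan is in Lagos.
After move 5: Lagos -> Hanoi. Ivan is in Hanoi.
After move 6: Hanoi -> Athens. Ivan is in Athens.
After move 7: Athens -> Lagos. Ivan is in Lagos.
After move 8: Lagos -> Athens. Ivan is in Athens.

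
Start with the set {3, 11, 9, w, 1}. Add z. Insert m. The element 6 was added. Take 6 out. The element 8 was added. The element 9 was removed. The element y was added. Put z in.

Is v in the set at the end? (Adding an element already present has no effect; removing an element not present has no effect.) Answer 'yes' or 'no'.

Answer: no

Derivation:
Tracking the set through each operation:
Start: {1, 11, 3, 9, w}
Event 1 (add z): added. Set: {1, 11, 3, 9, w, z}
Event 2 (add m): added. Set: {1, 11, 3, 9, m, w, z}
Event 3 (add 6): added. Set: {1, 11, 3, 6, 9, m, w, z}
Event 4 (remove 6): removed. Set: {1, 11, 3, 9, m, w, z}
Event 5 (add 8): added. Set: {1, 11, 3, 8, 9, m, w, z}
Event 6 (remove 9): removed. Set: {1, 11, 3, 8, m, w, z}
Event 7 (add y): added. Set: {1, 11, 3, 8, m, w, y, z}
Event 8 (add z): already present, no change. Set: {1, 11, 3, 8, m, w, y, z}

Final set: {1, 11, 3, 8, m, w, y, z} (size 8)
v is NOT in the final set.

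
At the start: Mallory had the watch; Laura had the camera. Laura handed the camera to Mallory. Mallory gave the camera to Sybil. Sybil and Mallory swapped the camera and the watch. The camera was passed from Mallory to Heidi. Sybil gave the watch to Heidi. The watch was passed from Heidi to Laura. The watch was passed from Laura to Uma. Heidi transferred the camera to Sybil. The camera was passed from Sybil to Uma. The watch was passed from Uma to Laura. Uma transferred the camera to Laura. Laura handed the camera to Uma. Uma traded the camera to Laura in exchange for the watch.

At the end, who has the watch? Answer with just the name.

Tracking all object holders:
Start: watch:Mallory, camera:Laura
Event 1 (give camera: Laura -> Mallory). State: watch:Mallory, camera:Mallory
Event 2 (give camera: Mallory -> Sybil). State: watch:Mallory, camera:Sybil
Event 3 (swap camera<->watch: now camera:Mallory, watch:Sybil). State: watch:Sybil, camera:Mallory
Event 4 (give camera: Mallory -> Heidi). State: watch:Sybil, camera:Heidi
Event 5 (give watch: Sybil -> Heidi). State: watch:Heidi, camera:Heidi
Event 6 (give watch: Heidi -> Laura). State: watch:Laura, camera:Heidi
Event 7 (give watch: Laura -> Uma). State: watch:Uma, camera:Heidi
Event 8 (give camera: Heidi -> Sybil). State: watch:Uma, camera:Sybil
Event 9 (give camera: Sybil -> Uma). State: watch:Uma, camera:Uma
Event 10 (give watch: Uma -> Laura). State: watch:Laura, camera:Uma
Event 11 (give camera: Uma -> Laura). State: watch:Laura, camera:Laura
Event 12 (give camera: Laura -> Uma). State: watch:Laura, camera:Uma
Event 13 (swap camera<->watch: now camera:Laura, watch:Uma). State: watch:Uma, camera:Laura

Final state: watch:Uma, camera:Laura
The watch is held by Uma.

Answer: Uma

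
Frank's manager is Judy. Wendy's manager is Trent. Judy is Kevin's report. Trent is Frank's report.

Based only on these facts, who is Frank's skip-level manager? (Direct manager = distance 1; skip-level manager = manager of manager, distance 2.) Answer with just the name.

Reconstructing the manager chain from the given facts:
  Kevin -> Judy -> Frank -> Trent -> Wendy
(each arrow means 'manager of the next')
Positions in the chain (0 = top):
  position of Kevin: 0
  position of Judy: 1
  position of Frank: 2
  position of Trent: 3
  position of Wendy: 4

Frank is at position 2; the skip-level manager is 2 steps up the chain, i.e. position 0: Kevin.

Answer: Kevin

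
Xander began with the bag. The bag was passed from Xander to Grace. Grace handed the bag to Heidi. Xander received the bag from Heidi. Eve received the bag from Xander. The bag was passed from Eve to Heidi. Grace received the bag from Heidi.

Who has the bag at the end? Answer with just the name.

Answer: Grace

Derivation:
Tracking the bag through each event:
Start: Xander has the bag.
After event 1: Grace has the bag.
After event 2: Heidi has the bag.
After event 3: Xander has the bag.
After event 4: Eve has the bag.
After event 5: Heidi has the bag.
After event 6: Grace has the bag.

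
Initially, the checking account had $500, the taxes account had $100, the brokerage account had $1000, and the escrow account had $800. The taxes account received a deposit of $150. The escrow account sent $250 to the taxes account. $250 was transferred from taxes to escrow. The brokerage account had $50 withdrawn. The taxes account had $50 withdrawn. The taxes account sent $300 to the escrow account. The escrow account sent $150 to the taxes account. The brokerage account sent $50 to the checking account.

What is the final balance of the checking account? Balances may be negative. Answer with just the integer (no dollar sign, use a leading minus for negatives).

Tracking account balances step by step:
Start: checking=500, taxes=100, brokerage=1000, escrow=800
Event 1 (deposit 150 to taxes): taxes: 100 + 150 = 250. Balances: checking=500, taxes=250, brokerage=1000, escrow=800
Event 2 (transfer 250 escrow -> taxes): escrow: 800 - 250 = 550, taxes: 250 + 250 = 500. Balances: checking=500, taxes=500, brokerage=1000, escrow=550
Event 3 (transfer 250 taxes -> escrow): taxes: 500 - 250 = 250, escrow: 550 + 250 = 800. Balances: checking=500, taxes=250, brokerage=1000, escrow=800
Event 4 (withdraw 50 from brokerage): brokerage: 1000 - 50 = 950. Balances: checking=500, taxes=250, brokerage=950, escrow=800
Event 5 (withdraw 50 from taxes): taxes: 250 - 50 = 200. Balances: checking=500, taxes=200, brokerage=950, escrow=800
Event 6 (transfer 300 taxes -> escrow): taxes: 200 - 300 = -100, escrow: 800 + 300 = 1100. Balances: checking=500, taxes=-100, brokerage=950, escrow=1100
Event 7 (transfer 150 escrow -> taxes): escrow: 1100 - 150 = 950, taxes: -100 + 150 = 50. Balances: checking=500, taxes=50, brokerage=950, escrow=950
Event 8 (transfer 50 brokerage -> checking): brokerage: 950 - 50 = 900, checking: 500 + 50 = 550. Balances: checking=550, taxes=50, brokerage=900, escrow=950

Final balance of checking: 550

Answer: 550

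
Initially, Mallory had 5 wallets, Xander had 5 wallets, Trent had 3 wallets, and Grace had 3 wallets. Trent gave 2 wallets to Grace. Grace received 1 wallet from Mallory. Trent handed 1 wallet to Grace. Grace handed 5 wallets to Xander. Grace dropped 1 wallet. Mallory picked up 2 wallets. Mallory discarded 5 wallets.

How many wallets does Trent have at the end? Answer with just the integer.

Tracking counts step by step:
Start: Mallory=5, Xander=5, Trent=3, Grace=3
Event 1 (Trent -> Grace, 2): Trent: 3 -> 1, Grace: 3 -> 5. State: Mallory=5, Xander=5, Trent=1, Grace=5
Event 2 (Mallory -> Grace, 1): Mallory: 5 -> 4, Grace: 5 -> 6. State: Mallory=4, Xander=5, Trent=1, Grace=6
Event 3 (Trent -> Grace, 1): Trent: 1 -> 0, Grace: 6 -> 7. State: Mallory=4, Xander=5, Trent=0, Grace=7
Event 4 (Grace -> Xander, 5): Grace: 7 -> 2, Xander: 5 -> 10. State: Mallory=4, Xander=10, Trent=0, Grace=2
Event 5 (Grace -1): Grace: 2 -> 1. State: Mallory=4, Xander=10, Trent=0, Grace=1
Event 6 (Mallory +2): Mallory: 4 -> 6. State: Mallory=6, Xander=10, Trent=0, Grace=1
Event 7 (Mallory -5): Mallory: 6 -> 1. State: Mallory=1, Xander=10, Trent=0, Grace=1

Trent's final count: 0

Answer: 0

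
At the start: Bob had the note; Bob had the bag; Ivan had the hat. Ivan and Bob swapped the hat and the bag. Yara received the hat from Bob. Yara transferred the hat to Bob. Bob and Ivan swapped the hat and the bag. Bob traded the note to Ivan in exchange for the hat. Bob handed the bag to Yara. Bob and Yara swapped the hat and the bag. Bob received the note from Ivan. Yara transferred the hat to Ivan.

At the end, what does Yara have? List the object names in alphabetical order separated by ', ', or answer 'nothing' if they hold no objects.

Tracking all object holders:
Start: note:Bob, bag:Bob, hat:Ivan
Event 1 (swap hat<->bag: now hat:Bob, bag:Ivan). State: note:Bob, bag:Ivan, hat:Bob
Event 2 (give hat: Bob -> Yara). State: note:Bob, bag:Ivan, hat:Yara
Event 3 (give hat: Yara -> Bob). State: note:Bob, bag:Ivan, hat:Bob
Event 4 (swap hat<->bag: now hat:Ivan, bag:Bob). State: note:Bob, bag:Bob, hat:Ivan
Event 5 (swap note<->hat: now note:Ivan, hat:Bob). State: note:Ivan, bag:Bob, hat:Bob
Event 6 (give bag: Bob -> Yara). State: note:Ivan, bag:Yara, hat:Bob
Event 7 (swap hat<->bag: now hat:Yara, bag:Bob). State: note:Ivan, bag:Bob, hat:Yara
Event 8 (give note: Ivan -> Bob). State: note:Bob, bag:Bob, hat:Yara
Event 9 (give hat: Yara -> Ivan). State: note:Bob, bag:Bob, hat:Ivan

Final state: note:Bob, bag:Bob, hat:Ivan
Yara holds: (nothing).

Answer: nothing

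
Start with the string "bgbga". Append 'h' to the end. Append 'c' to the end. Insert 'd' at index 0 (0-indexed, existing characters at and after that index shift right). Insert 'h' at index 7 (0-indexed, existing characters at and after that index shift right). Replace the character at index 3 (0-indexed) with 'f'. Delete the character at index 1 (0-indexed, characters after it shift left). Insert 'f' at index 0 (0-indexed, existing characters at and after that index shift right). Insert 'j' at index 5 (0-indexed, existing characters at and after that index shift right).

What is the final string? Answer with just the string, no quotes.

Applying each edit step by step:
Start: "bgbga"
Op 1 (append 'h'): "bgbga" -> "bgbgah"
Op 2 (append 'c'): "bgbgah" -> "bgbgahc"
Op 3 (insert 'd' at idx 0): "bgbgahc" -> "dbgbgahc"
Op 4 (insert 'h' at idx 7): "dbgbgahc" -> "dbgbgahhc"
Op 5 (replace idx 3: 'b' -> 'f'): "dbgbgahhc" -> "dbgfgahhc"
Op 6 (delete idx 1 = 'b'): "dbgfgahhc" -> "dgfgahhc"
Op 7 (insert 'f' at idx 0): "dgfgahhc" -> "fdgfgahhc"
Op 8 (insert 'j' at idx 5): "fdgfgahhc" -> "fdgfgjahhc"

Answer: fdgfgjahhc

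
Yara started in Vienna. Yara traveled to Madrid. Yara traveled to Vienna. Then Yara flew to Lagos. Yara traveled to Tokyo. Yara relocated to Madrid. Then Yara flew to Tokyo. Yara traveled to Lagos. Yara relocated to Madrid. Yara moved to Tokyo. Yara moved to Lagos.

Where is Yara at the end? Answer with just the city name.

Answer: Lagos

Derivation:
Tracking Yara's location:
Start: Yara is in Vienna.
After move 1: Vienna -> Madrid. Yara is in Madrid.
After move 2: Madrid -> Vienna. Yara is in Vienna.
After move 3: Vienna -> Lagos. Yara is in Lagos.
After move 4: Lagos -> Tokyo. Yara is in Tokyo.
After move 5: Tokyo -> Madrid. Yara is in Madrid.
After move 6: Madrid -> Tokyo. Yara is in Tokyo.
After move 7: Tokyo -> Lagos. Yara is in Lagos.
After move 8: Lagos -> Madrid. Yara is in Madrid.
After move 9: Madrid -> Tokyo. Yara is in Tokyo.
After move 10: Tokyo -> Lagos. Yara is in Lagos.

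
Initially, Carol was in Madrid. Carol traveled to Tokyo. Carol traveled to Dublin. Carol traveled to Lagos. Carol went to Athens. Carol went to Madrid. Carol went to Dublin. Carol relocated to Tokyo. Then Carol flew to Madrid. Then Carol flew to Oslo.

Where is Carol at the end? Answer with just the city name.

Tracking Carol's location:
Start: Carol is in Madrid.
After move 1: Madrid -> Tokyo. Carol is in Tokyo.
After move 2: Tokyo -> Dublin. Carol is in Dublin.
After move 3: Dublin -> Lagos. Carol is in Lagos.
After move 4: Lagos -> Athens. Carol is in Athens.
After move 5: Athens -> Madrid. Carol is in Madrid.
After move 6: Madrid -> Dublin. Carol is in Dublin.
After move 7: Dublin -> Tokyo. Carol is in Tokyo.
After move 8: Tokyo -> Madrid. Carol is in Madrid.
After move 9: Madrid -> Oslo. Carol is in Oslo.

Answer: Oslo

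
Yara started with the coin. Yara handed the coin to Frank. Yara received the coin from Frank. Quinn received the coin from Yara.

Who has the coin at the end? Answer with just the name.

Answer: Quinn

Derivation:
Tracking the coin through each event:
Start: Yara has the coin.
After event 1: Frank has the coin.
After event 2: Yara has the coin.
After event 3: Quinn has the coin.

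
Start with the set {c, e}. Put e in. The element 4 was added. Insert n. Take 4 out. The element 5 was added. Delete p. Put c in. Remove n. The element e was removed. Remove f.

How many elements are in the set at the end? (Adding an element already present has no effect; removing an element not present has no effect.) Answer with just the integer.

Tracking the set through each operation:
Start: {c, e}
Event 1 (add e): already present, no change. Set: {c, e}
Event 2 (add 4): added. Set: {4, c, e}
Event 3 (add n): added. Set: {4, c, e, n}
Event 4 (remove 4): removed. Set: {c, e, n}
Event 5 (add 5): added. Set: {5, c, e, n}
Event 6 (remove p): not present, no change. Set: {5, c, e, n}
Event 7 (add c): already present, no change. Set: {5, c, e, n}
Event 8 (remove n): removed. Set: {5, c, e}
Event 9 (remove e): removed. Set: {5, c}
Event 10 (remove f): not present, no change. Set: {5, c}

Final set: {5, c} (size 2)

Answer: 2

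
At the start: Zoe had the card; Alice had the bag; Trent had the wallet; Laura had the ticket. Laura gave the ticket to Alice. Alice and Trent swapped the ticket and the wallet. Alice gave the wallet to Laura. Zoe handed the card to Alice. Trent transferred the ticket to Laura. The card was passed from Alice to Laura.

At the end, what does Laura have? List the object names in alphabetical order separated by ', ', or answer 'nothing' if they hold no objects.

Answer: card, ticket, wallet

Derivation:
Tracking all object holders:
Start: card:Zoe, bag:Alice, wallet:Trent, ticket:Laura
Event 1 (give ticket: Laura -> Alice). State: card:Zoe, bag:Alice, wallet:Trent, ticket:Alice
Event 2 (swap ticket<->wallet: now ticket:Trent, wallet:Alice). State: card:Zoe, bag:Alice, wallet:Alice, ticket:Trent
Event 3 (give wallet: Alice -> Laura). State: card:Zoe, bag:Alice, wallet:Laura, ticket:Trent
Event 4 (give card: Zoe -> Alice). State: card:Alice, bag:Alice, wallet:Laura, ticket:Trent
Event 5 (give ticket: Trent -> Laura). State: card:Alice, bag:Alice, wallet:Laura, ticket:Laura
Event 6 (give card: Alice -> Laura). State: card:Laura, bag:Alice, wallet:Laura, ticket:Laura

Final state: card:Laura, bag:Alice, wallet:Laura, ticket:Laura
Laura holds: card, ticket, wallet.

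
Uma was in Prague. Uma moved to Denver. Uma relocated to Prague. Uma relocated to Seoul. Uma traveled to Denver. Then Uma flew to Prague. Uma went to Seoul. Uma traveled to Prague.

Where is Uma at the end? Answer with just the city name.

Answer: Prague

Derivation:
Tracking Uma's location:
Start: Uma is in Prague.
After move 1: Prague -> Denver. Uma is in Denver.
After move 2: Denver -> Prague. Uma is in Prague.
After move 3: Prague -> Seoul. Uma is in Seoul.
After move 4: Seoul -> Denver. Uma is in Denver.
After move 5: Denver -> Prague. Uma is in Prague.
After move 6: Prague -> Seoul. Uma is in Seoul.
After move 7: Seoul -> Prague. Uma is in Prague.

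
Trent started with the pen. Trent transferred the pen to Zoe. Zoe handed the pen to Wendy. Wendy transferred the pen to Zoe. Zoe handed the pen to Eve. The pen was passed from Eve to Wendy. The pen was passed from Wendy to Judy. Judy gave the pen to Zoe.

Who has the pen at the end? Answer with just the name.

Answer: Zoe

Derivation:
Tracking the pen through each event:
Start: Trent has the pen.
After event 1: Zoe has the pen.
After event 2: Wendy has the pen.
After event 3: Zoe has the pen.
After event 4: Eve has the pen.
After event 5: Wendy has the pen.
After event 6: Judy has the pen.
After event 7: Zoe has the pen.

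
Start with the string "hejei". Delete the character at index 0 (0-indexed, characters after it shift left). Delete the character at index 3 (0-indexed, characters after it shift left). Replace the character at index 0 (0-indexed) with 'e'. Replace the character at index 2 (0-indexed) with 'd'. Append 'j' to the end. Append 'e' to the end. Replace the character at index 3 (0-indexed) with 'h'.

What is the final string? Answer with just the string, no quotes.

Applying each edit step by step:
Start: "hejei"
Op 1 (delete idx 0 = 'h'): "hejei" -> "ejei"
Op 2 (delete idx 3 = 'i'): "ejei" -> "eje"
Op 3 (replace idx 0: 'e' -> 'e'): "eje" -> "eje"
Op 4 (replace idx 2: 'e' -> 'd'): "eje" -> "ejd"
Op 5 (append 'j'): "ejd" -> "ejdj"
Op 6 (append 'e'): "ejdj" -> "ejdje"
Op 7 (replace idx 3: 'j' -> 'h'): "ejdje" -> "ejdhe"

Answer: ejdhe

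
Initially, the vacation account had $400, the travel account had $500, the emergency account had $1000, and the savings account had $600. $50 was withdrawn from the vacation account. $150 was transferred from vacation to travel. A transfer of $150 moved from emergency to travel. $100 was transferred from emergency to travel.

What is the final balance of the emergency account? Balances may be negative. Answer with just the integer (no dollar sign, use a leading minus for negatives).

Answer: 750

Derivation:
Tracking account balances step by step:
Start: vacation=400, travel=500, emergency=1000, savings=600
Event 1 (withdraw 50 from vacation): vacation: 400 - 50 = 350. Balances: vacation=350, travel=500, emergency=1000, savings=600
Event 2 (transfer 150 vacation -> travel): vacation: 350 - 150 = 200, travel: 500 + 150 = 650. Balances: vacation=200, travel=650, emergency=1000, savings=600
Event 3 (transfer 150 emergency -> travel): emergency: 1000 - 150 = 850, travel: 650 + 150 = 800. Balances: vacation=200, travel=800, emergency=850, savings=600
Event 4 (transfer 100 emergency -> travel): emergency: 850 - 100 = 750, travel: 800 + 100 = 900. Balances: vacation=200, travel=900, emergency=750, savings=600

Final balance of emergency: 750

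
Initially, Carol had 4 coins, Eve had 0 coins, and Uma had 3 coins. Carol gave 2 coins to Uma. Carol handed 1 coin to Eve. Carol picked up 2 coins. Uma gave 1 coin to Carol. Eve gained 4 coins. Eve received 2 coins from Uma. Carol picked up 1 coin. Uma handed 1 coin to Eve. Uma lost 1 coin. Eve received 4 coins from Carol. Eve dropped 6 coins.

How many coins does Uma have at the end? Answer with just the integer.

Tracking counts step by step:
Start: Carol=4, Eve=0, Uma=3
Event 1 (Carol -> Uma, 2): Carol: 4 -> 2, Uma: 3 -> 5. State: Carol=2, Eve=0, Uma=5
Event 2 (Carol -> Eve, 1): Carol: 2 -> 1, Eve: 0 -> 1. State: Carol=1, Eve=1, Uma=5
Event 3 (Carol +2): Carol: 1 -> 3. State: Carol=3, Eve=1, Uma=5
Event 4 (Uma -> Carol, 1): Uma: 5 -> 4, Carol: 3 -> 4. State: Carol=4, Eve=1, Uma=4
Event 5 (Eve +4): Eve: 1 -> 5. State: Carol=4, Eve=5, Uma=4
Event 6 (Uma -> Eve, 2): Uma: 4 -> 2, Eve: 5 -> 7. State: Carol=4, Eve=7, Uma=2
Event 7 (Carol +1): Carol: 4 -> 5. State: Carol=5, Eve=7, Uma=2
Event 8 (Uma -> Eve, 1): Uma: 2 -> 1, Eve: 7 -> 8. State: Carol=5, Eve=8, Uma=1
Event 9 (Uma -1): Uma: 1 -> 0. State: Carol=5, Eve=8, Uma=0
Event 10 (Carol -> Eve, 4): Carol: 5 -> 1, Eve: 8 -> 12. State: Carol=1, Eve=12, Uma=0
Event 11 (Eve -6): Eve: 12 -> 6. State: Carol=1, Eve=6, Uma=0

Uma's final count: 0

Answer: 0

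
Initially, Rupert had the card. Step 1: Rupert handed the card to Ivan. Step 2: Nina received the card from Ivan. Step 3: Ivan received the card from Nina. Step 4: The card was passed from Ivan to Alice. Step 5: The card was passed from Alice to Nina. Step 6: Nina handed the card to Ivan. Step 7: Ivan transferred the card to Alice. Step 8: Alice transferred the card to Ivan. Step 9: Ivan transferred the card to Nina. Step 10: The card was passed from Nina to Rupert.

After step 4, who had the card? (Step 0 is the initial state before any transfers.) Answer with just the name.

Tracking the card holder through step 4:
After step 0 (start): Rupert
After step 1: Ivan
After step 2: Nina
After step 3: Ivan
After step 4: Alice

At step 4, the holder is Alice.

Answer: Alice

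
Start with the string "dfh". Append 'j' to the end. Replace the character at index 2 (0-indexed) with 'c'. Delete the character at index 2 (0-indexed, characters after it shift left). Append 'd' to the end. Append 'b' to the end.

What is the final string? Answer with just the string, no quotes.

Applying each edit step by step:
Start: "dfh"
Op 1 (append 'j'): "dfh" -> "dfhj"
Op 2 (replace idx 2: 'h' -> 'c'): "dfhj" -> "dfcj"
Op 3 (delete idx 2 = 'c'): "dfcj" -> "dfj"
Op 4 (append 'd'): "dfj" -> "dfjd"
Op 5 (append 'b'): "dfjd" -> "dfjdb"

Answer: dfjdb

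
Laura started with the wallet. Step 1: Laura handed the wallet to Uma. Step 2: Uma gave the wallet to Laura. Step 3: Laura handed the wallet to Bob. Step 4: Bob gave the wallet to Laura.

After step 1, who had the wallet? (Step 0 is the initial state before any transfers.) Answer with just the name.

Answer: Uma

Derivation:
Tracking the wallet holder through step 1:
After step 0 (start): Laura
After step 1: Uma

At step 1, the holder is Uma.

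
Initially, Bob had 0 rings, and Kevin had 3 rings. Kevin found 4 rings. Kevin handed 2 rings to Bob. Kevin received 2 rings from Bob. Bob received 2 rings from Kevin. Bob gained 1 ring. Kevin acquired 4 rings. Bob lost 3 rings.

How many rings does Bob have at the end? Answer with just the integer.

Answer: 0

Derivation:
Tracking counts step by step:
Start: Bob=0, Kevin=3
Event 1 (Kevin +4): Kevin: 3 -> 7. State: Bob=0, Kevin=7
Event 2 (Kevin -> Bob, 2): Kevin: 7 -> 5, Bob: 0 -> 2. State: Bob=2, Kevin=5
Event 3 (Bob -> Kevin, 2): Bob: 2 -> 0, Kevin: 5 -> 7. State: Bob=0, Kevin=7
Event 4 (Kevin -> Bob, 2): Kevin: 7 -> 5, Bob: 0 -> 2. State: Bob=2, Kevin=5
Event 5 (Bob +1): Bob: 2 -> 3. State: Bob=3, Kevin=5
Event 6 (Kevin +4): Kevin: 5 -> 9. State: Bob=3, Kevin=9
Event 7 (Bob -3): Bob: 3 -> 0. State: Bob=0, Kevin=9

Bob's final count: 0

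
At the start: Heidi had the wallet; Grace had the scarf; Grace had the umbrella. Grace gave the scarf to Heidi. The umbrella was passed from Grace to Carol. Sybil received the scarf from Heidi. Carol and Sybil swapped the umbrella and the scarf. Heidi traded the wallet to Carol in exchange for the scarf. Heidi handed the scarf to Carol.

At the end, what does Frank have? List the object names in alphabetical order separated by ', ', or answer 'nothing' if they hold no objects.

Answer: nothing

Derivation:
Tracking all object holders:
Start: wallet:Heidi, scarf:Grace, umbrella:Grace
Event 1 (give scarf: Grace -> Heidi). State: wallet:Heidi, scarf:Heidi, umbrella:Grace
Event 2 (give umbrella: Grace -> Carol). State: wallet:Heidi, scarf:Heidi, umbrella:Carol
Event 3 (give scarf: Heidi -> Sybil). State: wallet:Heidi, scarf:Sybil, umbrella:Carol
Event 4 (swap umbrella<->scarf: now umbrella:Sybil, scarf:Carol). State: wallet:Heidi, scarf:Carol, umbrella:Sybil
Event 5 (swap wallet<->scarf: now wallet:Carol, scarf:Heidi). State: wallet:Carol, scarf:Heidi, umbrella:Sybil
Event 6 (give scarf: Heidi -> Carol). State: wallet:Carol, scarf:Carol, umbrella:Sybil

Final state: wallet:Carol, scarf:Carol, umbrella:Sybil
Frank holds: (nothing).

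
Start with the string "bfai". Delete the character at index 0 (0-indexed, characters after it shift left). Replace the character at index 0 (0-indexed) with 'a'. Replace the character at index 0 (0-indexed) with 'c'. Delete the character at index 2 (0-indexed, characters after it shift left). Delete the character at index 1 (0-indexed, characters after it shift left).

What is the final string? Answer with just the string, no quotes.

Answer: c

Derivation:
Applying each edit step by step:
Start: "bfai"
Op 1 (delete idx 0 = 'b'): "bfai" -> "fai"
Op 2 (replace idx 0: 'f' -> 'a'): "fai" -> "aai"
Op 3 (replace idx 0: 'a' -> 'c'): "aai" -> "cai"
Op 4 (delete idx 2 = 'i'): "cai" -> "ca"
Op 5 (delete idx 1 = 'a'): "ca" -> "c"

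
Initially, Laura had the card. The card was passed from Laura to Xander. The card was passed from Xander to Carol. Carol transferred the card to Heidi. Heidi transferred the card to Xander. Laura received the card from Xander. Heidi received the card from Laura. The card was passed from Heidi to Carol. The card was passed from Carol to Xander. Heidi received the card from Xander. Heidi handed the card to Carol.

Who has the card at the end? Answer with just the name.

Tracking the card through each event:
Start: Laura has the card.
After event 1: Xander has the card.
After event 2: Carol has the card.
After event 3: Heidi has the card.
After event 4: Xander has the card.
After event 5: Laura has the card.
After event 6: Heidi has the card.
After event 7: Carol has the card.
After event 8: Xander has the card.
After event 9: Heidi has the card.
After event 10: Carol has the card.

Answer: Carol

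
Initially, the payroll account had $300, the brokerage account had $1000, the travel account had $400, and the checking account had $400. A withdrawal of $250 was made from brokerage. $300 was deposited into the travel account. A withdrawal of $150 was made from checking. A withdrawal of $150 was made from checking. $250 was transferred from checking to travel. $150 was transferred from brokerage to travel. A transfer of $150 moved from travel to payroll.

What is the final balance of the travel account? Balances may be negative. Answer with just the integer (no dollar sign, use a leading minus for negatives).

Tracking account balances step by step:
Start: payroll=300, brokerage=1000, travel=400, checking=400
Event 1 (withdraw 250 from brokerage): brokerage: 1000 - 250 = 750. Balances: payroll=300, brokerage=750, travel=400, checking=400
Event 2 (deposit 300 to travel): travel: 400 + 300 = 700. Balances: payroll=300, brokerage=750, travel=700, checking=400
Event 3 (withdraw 150 from checking): checking: 400 - 150 = 250. Balances: payroll=300, brokerage=750, travel=700, checking=250
Event 4 (withdraw 150 from checking): checking: 250 - 150 = 100. Balances: payroll=300, brokerage=750, travel=700, checking=100
Event 5 (transfer 250 checking -> travel): checking: 100 - 250 = -150, travel: 700 + 250 = 950. Balances: payroll=300, brokerage=750, travel=950, checking=-150
Event 6 (transfer 150 brokerage -> travel): brokerage: 750 - 150 = 600, travel: 950 + 150 = 1100. Balances: payroll=300, brokerage=600, travel=1100, checking=-150
Event 7 (transfer 150 travel -> payroll): travel: 1100 - 150 = 950, payroll: 300 + 150 = 450. Balances: payroll=450, brokerage=600, travel=950, checking=-150

Final balance of travel: 950

Answer: 950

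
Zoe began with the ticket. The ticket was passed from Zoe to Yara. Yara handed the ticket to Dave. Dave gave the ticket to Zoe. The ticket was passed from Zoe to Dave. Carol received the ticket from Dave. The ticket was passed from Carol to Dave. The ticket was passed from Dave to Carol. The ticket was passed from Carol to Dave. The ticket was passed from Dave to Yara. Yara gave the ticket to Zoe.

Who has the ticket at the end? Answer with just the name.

Answer: Zoe

Derivation:
Tracking the ticket through each event:
Start: Zoe has the ticket.
After event 1: Yara has the ticket.
After event 2: Dave has the ticket.
After event 3: Zoe has the ticket.
After event 4: Dave has the ticket.
After event 5: Carol has the ticket.
After event 6: Dave has the ticket.
After event 7: Carol has the ticket.
After event 8: Dave has the ticket.
After event 9: Yara has the ticket.
After event 10: Zoe has the ticket.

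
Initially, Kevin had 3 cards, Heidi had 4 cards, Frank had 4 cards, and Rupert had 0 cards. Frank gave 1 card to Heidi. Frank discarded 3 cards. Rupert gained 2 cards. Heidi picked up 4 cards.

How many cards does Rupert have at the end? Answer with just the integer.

Tracking counts step by step:
Start: Kevin=3, Heidi=4, Frank=4, Rupert=0
Event 1 (Frank -> Heidi, 1): Frank: 4 -> 3, Heidi: 4 -> 5. State: Kevin=3, Heidi=5, Frank=3, Rupert=0
Event 2 (Frank -3): Frank: 3 -> 0. State: Kevin=3, Heidi=5, Frank=0, Rupert=0
Event 3 (Rupert +2): Rupert: 0 -> 2. State: Kevin=3, Heidi=5, Frank=0, Rupert=2
Event 4 (Heidi +4): Heidi: 5 -> 9. State: Kevin=3, Heidi=9, Frank=0, Rupert=2

Rupert's final count: 2

Answer: 2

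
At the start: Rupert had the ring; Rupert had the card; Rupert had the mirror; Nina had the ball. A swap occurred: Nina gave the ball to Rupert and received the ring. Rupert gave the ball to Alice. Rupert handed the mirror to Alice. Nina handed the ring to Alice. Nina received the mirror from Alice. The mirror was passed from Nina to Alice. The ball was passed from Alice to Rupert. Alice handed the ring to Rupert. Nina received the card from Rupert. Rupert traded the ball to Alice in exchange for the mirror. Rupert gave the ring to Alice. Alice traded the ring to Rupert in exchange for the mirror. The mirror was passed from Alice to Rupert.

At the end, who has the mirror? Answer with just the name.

Answer: Rupert

Derivation:
Tracking all object holders:
Start: ring:Rupert, card:Rupert, mirror:Rupert, ball:Nina
Event 1 (swap ball<->ring: now ball:Rupert, ring:Nina). State: ring:Nina, card:Rupert, mirror:Rupert, ball:Rupert
Event 2 (give ball: Rupert -> Alice). State: ring:Nina, card:Rupert, mirror:Rupert, ball:Alice
Event 3 (give mirror: Rupert -> Alice). State: ring:Nina, card:Rupert, mirror:Alice, ball:Alice
Event 4 (give ring: Nina -> Alice). State: ring:Alice, card:Rupert, mirror:Alice, ball:Alice
Event 5 (give mirror: Alice -> Nina). State: ring:Alice, card:Rupert, mirror:Nina, ball:Alice
Event 6 (give mirror: Nina -> Alice). State: ring:Alice, card:Rupert, mirror:Alice, ball:Alice
Event 7 (give ball: Alice -> Rupert). State: ring:Alice, card:Rupert, mirror:Alice, ball:Rupert
Event 8 (give ring: Alice -> Rupert). State: ring:Rupert, card:Rupert, mirror:Alice, ball:Rupert
Event 9 (give card: Rupert -> Nina). State: ring:Rupert, card:Nina, mirror:Alice, ball:Rupert
Event 10 (swap ball<->mirror: now ball:Alice, mirror:Rupert). State: ring:Rupert, card:Nina, mirror:Rupert, ball:Alice
Event 11 (give ring: Rupert -> Alice). State: ring:Alice, card:Nina, mirror:Rupert, ball:Alice
Event 12 (swap ring<->mirror: now ring:Rupert, mirror:Alice). State: ring:Rupert, card:Nina, mirror:Alice, ball:Alice
Event 13 (give mirror: Alice -> Rupert). State: ring:Rupert, card:Nina, mirror:Rupert, ball:Alice

Final state: ring:Rupert, card:Nina, mirror:Rupert, ball:Alice
The mirror is held by Rupert.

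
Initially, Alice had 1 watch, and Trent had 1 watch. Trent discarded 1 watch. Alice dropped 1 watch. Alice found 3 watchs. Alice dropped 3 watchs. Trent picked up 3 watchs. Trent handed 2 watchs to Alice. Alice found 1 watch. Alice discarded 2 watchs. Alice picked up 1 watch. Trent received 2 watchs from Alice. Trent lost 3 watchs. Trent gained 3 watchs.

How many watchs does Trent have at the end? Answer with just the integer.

Tracking counts step by step:
Start: Alice=1, Trent=1
Event 1 (Trent -1): Trent: 1 -> 0. State: Alice=1, Trent=0
Event 2 (Alice -1): Alice: 1 -> 0. State: Alice=0, Trent=0
Event 3 (Alice +3): Alice: 0 -> 3. State: Alice=3, Trent=0
Event 4 (Alice -3): Alice: 3 -> 0. State: Alice=0, Trent=0
Event 5 (Trent +3): Trent: 0 -> 3. State: Alice=0, Trent=3
Event 6 (Trent -> Alice, 2): Trent: 3 -> 1, Alice: 0 -> 2. State: Alice=2, Trent=1
Event 7 (Alice +1): Alice: 2 -> 3. State: Alice=3, Trent=1
Event 8 (Alice -2): Alice: 3 -> 1. State: Alice=1, Trent=1
Event 9 (Alice +1): Alice: 1 -> 2. State: Alice=2, Trent=1
Event 10 (Alice -> Trent, 2): Alice: 2 -> 0, Trent: 1 -> 3. State: Alice=0, Trent=3
Event 11 (Trent -3): Trent: 3 -> 0. State: Alice=0, Trent=0
Event 12 (Trent +3): Trent: 0 -> 3. State: Alice=0, Trent=3

Trent's final count: 3

Answer: 3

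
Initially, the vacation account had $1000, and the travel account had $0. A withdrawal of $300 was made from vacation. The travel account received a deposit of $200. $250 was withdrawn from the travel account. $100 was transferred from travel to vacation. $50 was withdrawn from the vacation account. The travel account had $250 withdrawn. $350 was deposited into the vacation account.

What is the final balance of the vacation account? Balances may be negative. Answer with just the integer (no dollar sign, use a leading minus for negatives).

Tracking account balances step by step:
Start: vacation=1000, travel=0
Event 1 (withdraw 300 from vacation): vacation: 1000 - 300 = 700. Balances: vacation=700, travel=0
Event 2 (deposit 200 to travel): travel: 0 + 200 = 200. Balances: vacation=700, travel=200
Event 3 (withdraw 250 from travel): travel: 200 - 250 = -50. Balances: vacation=700, travel=-50
Event 4 (transfer 100 travel -> vacation): travel: -50 - 100 = -150, vacation: 700 + 100 = 800. Balances: vacation=800, travel=-150
Event 5 (withdraw 50 from vacation): vacation: 800 - 50 = 750. Balances: vacation=750, travel=-150
Event 6 (withdraw 250 from travel): travel: -150 - 250 = -400. Balances: vacation=750, travel=-400
Event 7 (deposit 350 to vacation): vacation: 750 + 350 = 1100. Balances: vacation=1100, travel=-400

Final balance of vacation: 1100

Answer: 1100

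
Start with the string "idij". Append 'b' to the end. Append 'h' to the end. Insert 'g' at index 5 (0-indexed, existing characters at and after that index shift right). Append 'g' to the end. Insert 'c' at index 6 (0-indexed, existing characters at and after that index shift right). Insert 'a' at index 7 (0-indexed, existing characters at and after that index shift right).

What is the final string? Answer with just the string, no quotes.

Answer: idijbgcahg

Derivation:
Applying each edit step by step:
Start: "idij"
Op 1 (append 'b'): "idij" -> "idijb"
Op 2 (append 'h'): "idijb" -> "idijbh"
Op 3 (insert 'g' at idx 5): "idijbh" -> "idijbgh"
Op 4 (append 'g'): "idijbgh" -> "idijbghg"
Op 5 (insert 'c' at idx 6): "idijbghg" -> "idijbgchg"
Op 6 (insert 'a' at idx 7): "idijbgchg" -> "idijbgcahg"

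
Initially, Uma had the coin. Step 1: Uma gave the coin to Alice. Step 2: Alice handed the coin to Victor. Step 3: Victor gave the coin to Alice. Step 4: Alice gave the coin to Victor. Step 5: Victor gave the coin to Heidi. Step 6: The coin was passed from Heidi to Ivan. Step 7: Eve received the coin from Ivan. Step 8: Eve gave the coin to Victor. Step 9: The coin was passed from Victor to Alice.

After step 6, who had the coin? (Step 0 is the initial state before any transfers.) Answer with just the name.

Tracking the coin holder through step 6:
After step 0 (start): Uma
After step 1: Alice
After step 2: Victor
After step 3: Alice
After step 4: Victor
After step 5: Heidi
After step 6: Ivan

At step 6, the holder is Ivan.

Answer: Ivan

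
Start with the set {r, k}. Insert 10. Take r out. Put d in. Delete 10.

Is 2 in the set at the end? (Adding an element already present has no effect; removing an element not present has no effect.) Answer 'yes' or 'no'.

Tracking the set through each operation:
Start: {k, r}
Event 1 (add 10): added. Set: {10, k, r}
Event 2 (remove r): removed. Set: {10, k}
Event 3 (add d): added. Set: {10, d, k}
Event 4 (remove 10): removed. Set: {d, k}

Final set: {d, k} (size 2)
2 is NOT in the final set.

Answer: no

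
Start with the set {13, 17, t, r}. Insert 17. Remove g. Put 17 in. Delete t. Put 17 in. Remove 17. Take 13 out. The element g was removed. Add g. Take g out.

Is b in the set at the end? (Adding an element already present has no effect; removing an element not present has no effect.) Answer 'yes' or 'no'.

Answer: no

Derivation:
Tracking the set through each operation:
Start: {13, 17, r, t}
Event 1 (add 17): already present, no change. Set: {13, 17, r, t}
Event 2 (remove g): not present, no change. Set: {13, 17, r, t}
Event 3 (add 17): already present, no change. Set: {13, 17, r, t}
Event 4 (remove t): removed. Set: {13, 17, r}
Event 5 (add 17): already present, no change. Set: {13, 17, r}
Event 6 (remove 17): removed. Set: {13, r}
Event 7 (remove 13): removed. Set: {r}
Event 8 (remove g): not present, no change. Set: {r}
Event 9 (add g): added. Set: {g, r}
Event 10 (remove g): removed. Set: {r}

Final set: {r} (size 1)
b is NOT in the final set.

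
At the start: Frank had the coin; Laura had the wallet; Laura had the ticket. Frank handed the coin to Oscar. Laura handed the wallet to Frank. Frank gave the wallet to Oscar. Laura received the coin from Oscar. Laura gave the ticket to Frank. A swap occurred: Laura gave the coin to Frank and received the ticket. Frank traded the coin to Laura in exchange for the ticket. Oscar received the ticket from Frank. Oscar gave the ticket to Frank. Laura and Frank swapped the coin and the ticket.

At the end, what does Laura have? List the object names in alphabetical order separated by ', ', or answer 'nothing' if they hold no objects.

Tracking all object holders:
Start: coin:Frank, wallet:Laura, ticket:Laura
Event 1 (give coin: Frank -> Oscar). State: coin:Oscar, wallet:Laura, ticket:Laura
Event 2 (give wallet: Laura -> Frank). State: coin:Oscar, wallet:Frank, ticket:Laura
Event 3 (give wallet: Frank -> Oscar). State: coin:Oscar, wallet:Oscar, ticket:Laura
Event 4 (give coin: Oscar -> Laura). State: coin:Laura, wallet:Oscar, ticket:Laura
Event 5 (give ticket: Laura -> Frank). State: coin:Laura, wallet:Oscar, ticket:Frank
Event 6 (swap coin<->ticket: now coin:Frank, ticket:Laura). State: coin:Frank, wallet:Oscar, ticket:Laura
Event 7 (swap coin<->ticket: now coin:Laura, ticket:Frank). State: coin:Laura, wallet:Oscar, ticket:Frank
Event 8 (give ticket: Frank -> Oscar). State: coin:Laura, wallet:Oscar, ticket:Oscar
Event 9 (give ticket: Oscar -> Frank). State: coin:Laura, wallet:Oscar, ticket:Frank
Event 10 (swap coin<->ticket: now coin:Frank, ticket:Laura). State: coin:Frank, wallet:Oscar, ticket:Laura

Final state: coin:Frank, wallet:Oscar, ticket:Laura
Laura holds: ticket.

Answer: ticket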